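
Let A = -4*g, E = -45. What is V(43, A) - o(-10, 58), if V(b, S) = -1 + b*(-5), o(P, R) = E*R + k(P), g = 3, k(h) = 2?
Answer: 2392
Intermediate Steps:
o(P, R) = 2 - 45*R (o(P, R) = -45*R + 2 = 2 - 45*R)
A = -12 (A = -4*3 = -12)
V(b, S) = -1 - 5*b
V(43, A) - o(-10, 58) = (-1 - 5*43) - (2 - 45*58) = (-1 - 215) - (2 - 2610) = -216 - 1*(-2608) = -216 + 2608 = 2392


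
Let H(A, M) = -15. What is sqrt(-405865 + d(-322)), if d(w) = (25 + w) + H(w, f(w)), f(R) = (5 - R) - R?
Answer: I*sqrt(406177) ≈ 637.32*I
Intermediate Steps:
f(R) = 5 - 2*R
d(w) = 10 + w (d(w) = (25 + w) - 15 = 10 + w)
sqrt(-405865 + d(-322)) = sqrt(-405865 + (10 - 322)) = sqrt(-405865 - 312) = sqrt(-406177) = I*sqrt(406177)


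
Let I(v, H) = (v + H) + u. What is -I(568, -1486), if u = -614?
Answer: 1532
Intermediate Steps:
I(v, H) = -614 + H + v (I(v, H) = (v + H) - 614 = (H + v) - 614 = -614 + H + v)
-I(568, -1486) = -(-614 - 1486 + 568) = -1*(-1532) = 1532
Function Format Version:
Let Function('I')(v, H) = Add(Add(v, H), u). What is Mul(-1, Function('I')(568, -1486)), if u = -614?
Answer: 1532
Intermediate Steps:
Function('I')(v, H) = Add(-614, H, v) (Function('I')(v, H) = Add(Add(v, H), -614) = Add(Add(H, v), -614) = Add(-614, H, v))
Mul(-1, Function('I')(568, -1486)) = Mul(-1, Add(-614, -1486, 568)) = Mul(-1, -1532) = 1532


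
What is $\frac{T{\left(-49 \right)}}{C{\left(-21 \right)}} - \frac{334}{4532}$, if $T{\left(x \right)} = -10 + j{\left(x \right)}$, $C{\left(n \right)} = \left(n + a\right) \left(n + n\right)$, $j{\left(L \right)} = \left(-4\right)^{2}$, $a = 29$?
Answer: $- \frac{5809}{63448} \approx -0.091555$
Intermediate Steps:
$j{\left(L \right)} = 16$
$C{\left(n \right)} = 2 n \left(29 + n\right)$ ($C{\left(n \right)} = \left(n + 29\right) \left(n + n\right) = \left(29 + n\right) 2 n = 2 n \left(29 + n\right)$)
$T{\left(x \right)} = 6$ ($T{\left(x \right)} = -10 + 16 = 6$)
$\frac{T{\left(-49 \right)}}{C{\left(-21 \right)}} - \frac{334}{4532} = \frac{6}{2 \left(-21\right) \left(29 - 21\right)} - \frac{334}{4532} = \frac{6}{2 \left(-21\right) 8} - \frac{167}{2266} = \frac{6}{-336} - \frac{167}{2266} = 6 \left(- \frac{1}{336}\right) - \frac{167}{2266} = - \frac{1}{56} - \frac{167}{2266} = - \frac{5809}{63448}$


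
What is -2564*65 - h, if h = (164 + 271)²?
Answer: -355885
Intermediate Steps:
h = 189225 (h = 435² = 189225)
-2564*65 - h = -2564*65 - 1*189225 = -166660 - 189225 = -355885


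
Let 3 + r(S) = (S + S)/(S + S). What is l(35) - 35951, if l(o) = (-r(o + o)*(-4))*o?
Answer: -36231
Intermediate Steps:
r(S) = -2 (r(S) = -3 + (S + S)/(S + S) = -3 + (2*S)/((2*S)) = -3 + (2*S)*(1/(2*S)) = -3 + 1 = -2)
l(o) = -8*o (l(o) = (-1*(-2)*(-4))*o = (2*(-4))*o = -8*o)
l(35) - 35951 = -8*35 - 35951 = -280 - 35951 = -36231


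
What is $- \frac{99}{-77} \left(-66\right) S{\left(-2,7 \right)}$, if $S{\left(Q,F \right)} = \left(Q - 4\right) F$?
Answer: $3564$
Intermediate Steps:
$S{\left(Q,F \right)} = F \left(-4 + Q\right)$ ($S{\left(Q,F \right)} = \left(-4 + Q\right) F = F \left(-4 + Q\right)$)
$- \frac{99}{-77} \left(-66\right) S{\left(-2,7 \right)} = - \frac{99}{-77} \left(-66\right) 7 \left(-4 - 2\right) = \left(-99\right) \left(- \frac{1}{77}\right) \left(-66\right) 7 \left(-6\right) = \frac{9}{7} \left(-66\right) \left(-42\right) = \left(- \frac{594}{7}\right) \left(-42\right) = 3564$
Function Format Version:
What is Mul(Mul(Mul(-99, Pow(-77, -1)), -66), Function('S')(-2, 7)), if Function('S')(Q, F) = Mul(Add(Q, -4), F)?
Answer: 3564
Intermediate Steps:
Function('S')(Q, F) = Mul(F, Add(-4, Q)) (Function('S')(Q, F) = Mul(Add(-4, Q), F) = Mul(F, Add(-4, Q)))
Mul(Mul(Mul(-99, Pow(-77, -1)), -66), Function('S')(-2, 7)) = Mul(Mul(Mul(-99, Pow(-77, -1)), -66), Mul(7, Add(-4, -2))) = Mul(Mul(Mul(-99, Rational(-1, 77)), -66), Mul(7, -6)) = Mul(Mul(Rational(9, 7), -66), -42) = Mul(Rational(-594, 7), -42) = 3564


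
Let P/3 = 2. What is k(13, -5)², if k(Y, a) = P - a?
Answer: 121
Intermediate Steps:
P = 6 (P = 3*2 = 6)
k(Y, a) = 6 - a
k(13, -5)² = (6 - 1*(-5))² = (6 + 5)² = 11² = 121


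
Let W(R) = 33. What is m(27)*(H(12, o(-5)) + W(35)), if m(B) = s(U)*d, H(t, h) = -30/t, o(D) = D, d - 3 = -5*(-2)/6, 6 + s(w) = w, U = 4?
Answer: -854/3 ≈ -284.67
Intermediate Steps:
s(w) = -6 + w
d = 14/3 (d = 3 - 5*(-2)/6 = 3 + 10*(⅙) = 3 + 5/3 = 14/3 ≈ 4.6667)
m(B) = -28/3 (m(B) = (-6 + 4)*(14/3) = -2*14/3 = -28/3)
m(27)*(H(12, o(-5)) + W(35)) = -28*(-30/12 + 33)/3 = -28*(-30*1/12 + 33)/3 = -28*(-5/2 + 33)/3 = -28/3*61/2 = -854/3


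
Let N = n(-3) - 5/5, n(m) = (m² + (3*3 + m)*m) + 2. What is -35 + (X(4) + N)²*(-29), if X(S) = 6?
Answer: -151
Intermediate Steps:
n(m) = 2 + m² + m*(9 + m) (n(m) = (m² + (9 + m)*m) + 2 = (m² + m*(9 + m)) + 2 = 2 + m² + m*(9 + m))
N = -8 (N = (2 + 2*(-3)² + 9*(-3)) - 5/5 = (2 + 2*9 - 27) - 5/5 = (2 + 18 - 27) - 1*1 = -7 - 1 = -8)
-35 + (X(4) + N)²*(-29) = -35 + (6 - 8)²*(-29) = -35 + (-2)²*(-29) = -35 + 4*(-29) = -35 - 116 = -151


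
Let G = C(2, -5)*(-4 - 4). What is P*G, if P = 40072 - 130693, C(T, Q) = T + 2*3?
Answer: 5799744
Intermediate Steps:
C(T, Q) = 6 + T (C(T, Q) = T + 6 = 6 + T)
G = -64 (G = (6 + 2)*(-4 - 4) = 8*(-8) = -64)
P = -90621
P*G = -90621*(-64) = 5799744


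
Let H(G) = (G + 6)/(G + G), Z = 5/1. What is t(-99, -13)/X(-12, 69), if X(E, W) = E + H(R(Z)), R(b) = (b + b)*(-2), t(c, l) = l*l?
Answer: -3380/233 ≈ -14.506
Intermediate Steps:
t(c, l) = l**2
Z = 5 (Z = 5*1 = 5)
R(b) = -4*b (R(b) = (2*b)*(-2) = -4*b)
H(G) = (6 + G)/(2*G) (H(G) = (6 + G)/((2*G)) = (6 + G)*(1/(2*G)) = (6 + G)/(2*G))
X(E, W) = 7/20 + E (X(E, W) = E + (6 - 4*5)/(2*((-4*5))) = E + (1/2)*(6 - 20)/(-20) = E + (1/2)*(-1/20)*(-14) = E + 7/20 = 7/20 + E)
t(-99, -13)/X(-12, 69) = (-13)**2/(7/20 - 12) = 169/(-233/20) = 169*(-20/233) = -3380/233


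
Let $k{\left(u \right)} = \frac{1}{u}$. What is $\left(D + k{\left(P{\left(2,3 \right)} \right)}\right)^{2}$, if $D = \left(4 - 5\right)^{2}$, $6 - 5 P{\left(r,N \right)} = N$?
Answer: $\frac{64}{9} \approx 7.1111$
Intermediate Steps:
$P{\left(r,N \right)} = \frac{6}{5} - \frac{N}{5}$
$D = 1$ ($D = \left(-1\right)^{2} = 1$)
$\left(D + k{\left(P{\left(2,3 \right)} \right)}\right)^{2} = \left(1 + \frac{1}{\frac{6}{5} - \frac{3}{5}}\right)^{2} = \left(1 + \frac{1}{\frac{3}{5}}\right)^{2} = \left(1 + \frac{5}{3}\right)^{2} = \left(\frac{8}{3}\right)^{2} = \frac{64}{9}$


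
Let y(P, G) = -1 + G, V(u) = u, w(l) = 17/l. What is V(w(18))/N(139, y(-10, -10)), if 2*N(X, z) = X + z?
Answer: 17/1152 ≈ 0.014757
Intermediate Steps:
N(X, z) = X/2 + z/2 (N(X, z) = (X + z)/2 = X/2 + z/2)
V(w(18))/N(139, y(-10, -10)) = (17/18)/((1/2)*139 + (-1 - 10)/2) = (17*(1/18))/(139/2 + (1/2)*(-11)) = 17/(18*(139/2 - 11/2)) = (17/18)/64 = (17/18)*(1/64) = 17/1152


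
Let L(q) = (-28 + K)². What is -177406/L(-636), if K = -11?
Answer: -177406/1521 ≈ -116.64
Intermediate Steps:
L(q) = 1521 (L(q) = (-28 - 11)² = (-39)² = 1521)
-177406/L(-636) = -177406/1521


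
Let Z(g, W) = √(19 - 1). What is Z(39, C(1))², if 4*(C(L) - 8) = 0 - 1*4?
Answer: 18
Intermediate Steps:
C(L) = 7 (C(L) = 8 + (0 - 1*4)/4 = 8 + (0 - 4)/4 = 8 + (¼)*(-4) = 8 - 1 = 7)
Z(g, W) = 3*√2 (Z(g, W) = √18 = 3*√2)
Z(39, C(1))² = (3*√2)² = 18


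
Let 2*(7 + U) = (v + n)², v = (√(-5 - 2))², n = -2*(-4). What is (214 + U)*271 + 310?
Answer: 113085/2 ≈ 56543.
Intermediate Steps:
n = 8
v = -7 (v = (√(-7))² = (I*√7)² = -7)
U = -13/2 (U = -7 + (-7 + 8)²/2 = -7 + (½)*1² = -7 + (½)*1 = -7 + ½ = -13/2 ≈ -6.5000)
(214 + U)*271 + 310 = (214 - 13/2)*271 + 310 = (415/2)*271 + 310 = 112465/2 + 310 = 113085/2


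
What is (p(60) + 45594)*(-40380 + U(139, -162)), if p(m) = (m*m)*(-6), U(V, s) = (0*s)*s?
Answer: -968877720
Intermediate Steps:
U(V, s) = 0 (U(V, s) = 0*s = 0)
p(m) = -6*m**2 (p(m) = m**2*(-6) = -6*m**2)
(p(60) + 45594)*(-40380 + U(139, -162)) = (-6*60**2 + 45594)*(-40380 + 0) = (-6*3600 + 45594)*(-40380) = (-21600 + 45594)*(-40380) = 23994*(-40380) = -968877720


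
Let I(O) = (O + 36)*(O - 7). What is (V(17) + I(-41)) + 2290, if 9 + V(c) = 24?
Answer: 2545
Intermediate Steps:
V(c) = 15 (V(c) = -9 + 24 = 15)
I(O) = (-7 + O)*(36 + O) (I(O) = (36 + O)*(-7 + O) = (-7 + O)*(36 + O))
(V(17) + I(-41)) + 2290 = (15 + (-252 + (-41)² + 29*(-41))) + 2290 = (15 + (-252 + 1681 - 1189)) + 2290 = (15 + 240) + 2290 = 255 + 2290 = 2545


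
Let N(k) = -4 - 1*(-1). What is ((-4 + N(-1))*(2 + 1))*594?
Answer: -12474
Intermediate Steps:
N(k) = -3 (N(k) = -4 + 1 = -3)
((-4 + N(-1))*(2 + 1))*594 = ((-4 - 3)*(2 + 1))*594 = -7*3*594 = -21*594 = -12474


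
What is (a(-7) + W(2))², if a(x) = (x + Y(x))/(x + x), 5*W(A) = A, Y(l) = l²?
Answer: 169/25 ≈ 6.7600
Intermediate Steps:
W(A) = A/5
a(x) = (x + x²)/(2*x) (a(x) = (x + x²)/(x + x) = (x + x²)/((2*x)) = (x + x²)*(1/(2*x)) = (x + x²)/(2*x))
(a(-7) + W(2))² = ((½ + (½)*(-7)) + (⅕)*2)² = ((½ - 7/2) + ⅖)² = (-3 + ⅖)² = (-13/5)² = 169/25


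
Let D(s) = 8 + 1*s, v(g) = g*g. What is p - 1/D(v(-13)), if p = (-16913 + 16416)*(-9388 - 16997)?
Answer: 2321062064/177 ≈ 1.3113e+7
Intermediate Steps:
v(g) = g**2
p = 13113345 (p = -497*(-26385) = 13113345)
D(s) = 8 + s
p - 1/D(v(-13)) = 13113345 - 1/(8 + (-13)**2) = 13113345 - 1/(8 + 169) = 13113345 - 1/177 = 2321062064/177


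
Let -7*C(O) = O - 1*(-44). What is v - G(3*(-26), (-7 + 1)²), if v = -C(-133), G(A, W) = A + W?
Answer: 205/7 ≈ 29.286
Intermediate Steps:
C(O) = -44/7 - O/7 (C(O) = -(O - 1*(-44))/7 = -(O + 44)/7 = -(44 + O)/7 = -44/7 - O/7)
v = -89/7 (v = -(-44/7 - ⅐*(-133)) = -(-44/7 + 19) = -1*89/7 = -89/7 ≈ -12.714)
v - G(3*(-26), (-7 + 1)²) = -89/7 - (3*(-26) + (-7 + 1)²) = -89/7 - (-78 + (-6)²) = -89/7 - (-78 + 36) = -89/7 - 1*(-42) = -89/7 + 42 = 205/7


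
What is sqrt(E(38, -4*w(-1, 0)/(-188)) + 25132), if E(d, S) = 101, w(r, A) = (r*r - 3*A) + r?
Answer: sqrt(25233) ≈ 158.85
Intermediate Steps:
w(r, A) = r + r**2 - 3*A (w(r, A) = (r**2 - 3*A) + r = r + r**2 - 3*A)
sqrt(E(38, -4*w(-1, 0)/(-188)) + 25132) = sqrt(101 + 25132) = sqrt(25233)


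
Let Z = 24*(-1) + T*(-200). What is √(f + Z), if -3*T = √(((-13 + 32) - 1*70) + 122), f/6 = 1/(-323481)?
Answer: 5*√(-100454436702 + 279039886296*√71)/323481 ≈ 23.189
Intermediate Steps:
f = -2/107827 (f = 6/(-323481) = 6*(-1/323481) = -2/107827 ≈ -1.8548e-5)
T = -√71/3 (T = -√(((-13 + 32) - 1*70) + 122)/3 = -√((19 - 70) + 122)/3 = -√(-51 + 122)/3 = -√71/3 ≈ -2.8087)
Z = -24 + 200*√71/3 (Z = 24*(-1) - √71/3*(-200) = -24 + 200*√71/3 ≈ 537.74)
√(f + Z) = √(-2/107827 + (-24 + 200*√71/3)) = √(-2587850/107827 + 200*√71/3)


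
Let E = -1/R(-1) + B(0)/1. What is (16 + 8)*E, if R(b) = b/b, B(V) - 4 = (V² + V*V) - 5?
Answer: -48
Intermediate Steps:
B(V) = -1 + 2*V² (B(V) = 4 + ((V² + V*V) - 5) = 4 + ((V² + V²) - 5) = 4 + (2*V² - 5) = 4 + (-5 + 2*V²) = -1 + 2*V²)
R(b) = 1
E = -2 (E = -1/1 + (-1 + 2*0²)/1 = -1*1 + (-1 + 2*0)*1 = -1 + (-1 + 0)*1 = -1 - 1*1 = -1 - 1 = -2)
(16 + 8)*E = (16 + 8)*(-2) = 24*(-2) = -48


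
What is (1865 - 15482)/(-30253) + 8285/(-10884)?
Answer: -102438677/329273652 ≈ -0.31110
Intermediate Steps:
(1865 - 15482)/(-30253) + 8285/(-10884) = -13617*(-1/30253) + 8285*(-1/10884) = 13617/30253 - 8285/10884 = -102438677/329273652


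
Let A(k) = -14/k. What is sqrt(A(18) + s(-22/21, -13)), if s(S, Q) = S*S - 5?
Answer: 4*I*sqrt(129)/21 ≈ 2.1634*I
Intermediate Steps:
s(S, Q) = -5 + S**2 (s(S, Q) = S**2 - 5 = -5 + S**2)
sqrt(A(18) + s(-22/21, -13)) = sqrt(-14/18 + (-5 + (-22/21)**2)) = sqrt(-14*1/18 + (-5 + (-22*1/21)**2)) = sqrt(-7/9 + (-5 + (-22/21)**2)) = sqrt(-7/9 + (-5 + 484/441)) = sqrt(-7/9 - 1721/441) = sqrt(-688/147) = 4*I*sqrt(129)/21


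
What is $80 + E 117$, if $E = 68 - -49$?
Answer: $13769$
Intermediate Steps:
$E = 117$ ($E = 68 + 49 = 117$)
$80 + E 117 = 80 + 117 \cdot 117 = 80 + 13689 = 13769$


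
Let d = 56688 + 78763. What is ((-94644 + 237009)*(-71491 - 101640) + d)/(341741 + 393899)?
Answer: -6161914841/183910 ≈ -33505.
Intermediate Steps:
d = 135451
((-94644 + 237009)*(-71491 - 101640) + d)/(341741 + 393899) = ((-94644 + 237009)*(-71491 - 101640) + 135451)/(341741 + 393899) = (142365*(-173131) + 135451)/735640 = (-24647794815 + 135451)*(1/735640) = -24647659364*1/735640 = -6161914841/183910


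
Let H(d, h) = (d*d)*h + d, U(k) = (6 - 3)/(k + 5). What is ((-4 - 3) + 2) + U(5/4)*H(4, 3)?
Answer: 499/25 ≈ 19.960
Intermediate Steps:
U(k) = 3/(5 + k)
H(d, h) = d + h*d² (H(d, h) = d²*h + d = h*d² + d = d + h*d²)
((-4 - 3) + 2) + U(5/4)*H(4, 3) = ((-4 - 3) + 2) + (3/(5 + 5/4))*(4*(1 + 4*3)) = (-7 + 2) + (3/(5 + 5*(¼)))*(4*(1 + 12)) = -5 + (3/(5 + 5/4))*(4*13) = -5 + (3/(25/4))*52 = -5 + (3*(4/25))*52 = -5 + (12/25)*52 = -5 + 624/25 = 499/25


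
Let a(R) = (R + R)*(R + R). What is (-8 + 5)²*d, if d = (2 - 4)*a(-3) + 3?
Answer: -621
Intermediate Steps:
a(R) = 4*R² (a(R) = (2*R)*(2*R) = 4*R²)
d = -69 (d = (2 - 4)*(4*(-3)²) + 3 = -8*9 + 3 = -2*36 + 3 = -72 + 3 = -69)
(-8 + 5)²*d = (-8 + 5)²*(-69) = (-3)²*(-69) = 9*(-69) = -621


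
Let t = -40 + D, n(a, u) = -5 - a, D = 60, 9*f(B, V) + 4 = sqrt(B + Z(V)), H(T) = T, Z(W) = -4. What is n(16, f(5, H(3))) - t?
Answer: -41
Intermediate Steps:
f(B, V) = -4/9 + sqrt(-4 + B)/9 (f(B, V) = -4/9 + sqrt(B - 4)/9 = -4/9 + sqrt(-4 + B)/9)
t = 20 (t = -40 + 60 = 20)
n(16, f(5, H(3))) - t = (-5 - 1*16) - 1*20 = (-5 - 16) - 20 = -21 - 20 = -41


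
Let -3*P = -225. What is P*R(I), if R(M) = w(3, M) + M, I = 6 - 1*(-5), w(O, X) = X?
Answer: 1650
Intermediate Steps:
I = 11 (I = 6 + 5 = 11)
R(M) = 2*M (R(M) = M + M = 2*M)
P = 75 (P = -⅓*(-225) = 75)
P*R(I) = 75*(2*11) = 75*22 = 1650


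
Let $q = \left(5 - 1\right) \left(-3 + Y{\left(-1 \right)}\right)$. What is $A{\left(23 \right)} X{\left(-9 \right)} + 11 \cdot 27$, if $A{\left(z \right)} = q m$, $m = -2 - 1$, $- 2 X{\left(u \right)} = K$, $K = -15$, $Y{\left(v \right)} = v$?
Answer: $657$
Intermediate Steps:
$q = -16$ ($q = \left(5 - 1\right) \left(-3 - 1\right) = 4 \left(-4\right) = -16$)
$X{\left(u \right)} = \frac{15}{2}$ ($X{\left(u \right)} = \left(- \frac{1}{2}\right) \left(-15\right) = \frac{15}{2}$)
$m = -3$ ($m = -2 - 1 = -3$)
$A{\left(z \right)} = 48$ ($A{\left(z \right)} = \left(-16\right) \left(-3\right) = 48$)
$A{\left(23 \right)} X{\left(-9 \right)} + 11 \cdot 27 = 48 \cdot \frac{15}{2} + 11 \cdot 27 = 360 + 297 = 657$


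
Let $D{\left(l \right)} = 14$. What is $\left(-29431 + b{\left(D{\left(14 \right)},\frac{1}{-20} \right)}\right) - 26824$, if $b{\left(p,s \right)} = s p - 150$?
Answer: $- \frac{564057}{10} \approx -56406.0$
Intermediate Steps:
$b{\left(p,s \right)} = -150 + p s$ ($b{\left(p,s \right)} = p s - 150 = -150 + p s$)
$\left(-29431 + b{\left(D{\left(14 \right)},\frac{1}{-20} \right)}\right) - 26824 = \left(-29431 - \left(150 - \frac{14}{-20}\right)\right) - 26824 = \left(-29431 + \left(-150 + 14 \left(- \frac{1}{20}\right)\right)\right) - 26824 = \left(-29431 - \frac{1507}{10}\right) - 26824 = - \frac{295817}{10} - 26824 = - \frac{564057}{10}$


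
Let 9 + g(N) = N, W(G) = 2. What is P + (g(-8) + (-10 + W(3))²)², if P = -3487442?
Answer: -3485233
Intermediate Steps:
g(N) = -9 + N
P + (g(-8) + (-10 + W(3))²)² = -3487442 + ((-9 - 8) + (-10 + 2)²)² = -3487442 + (-17 + (-8)²)² = -3487442 + (-17 + 64)² = -3487442 + 47² = -3487442 + 2209 = -3485233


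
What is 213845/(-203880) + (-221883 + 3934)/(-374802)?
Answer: -1190469719/2547154392 ≈ -0.46737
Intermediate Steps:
213845/(-203880) + (-221883 + 3934)/(-374802) = 213845*(-1/203880) - 217949*(-1/374802) = -42769/40776 + 217949/374802 = -1190469719/2547154392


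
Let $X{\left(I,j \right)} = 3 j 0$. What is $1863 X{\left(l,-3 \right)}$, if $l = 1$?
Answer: $0$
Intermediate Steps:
$X{\left(I,j \right)} = 0$
$1863 X{\left(l,-3 \right)} = 1863 \cdot 0 = 0$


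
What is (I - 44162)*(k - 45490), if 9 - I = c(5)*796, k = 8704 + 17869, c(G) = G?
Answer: 910531961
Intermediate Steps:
k = 26573
I = -3971 (I = 9 - 5*796 = 9 - 1*3980 = 9 - 3980 = -3971)
(I - 44162)*(k - 45490) = (-3971 - 44162)*(26573 - 45490) = -48133*(-18917) = 910531961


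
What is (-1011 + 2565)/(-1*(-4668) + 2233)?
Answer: 1554/6901 ≈ 0.22518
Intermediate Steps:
(-1011 + 2565)/(-1*(-4668) + 2233) = 1554/(4668 + 2233) = 1554/6901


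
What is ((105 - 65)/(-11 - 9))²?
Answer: 4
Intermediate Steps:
((105 - 65)/(-11 - 9))² = (40/(-20))² = (40*(-1/20))² = (-2)² = 4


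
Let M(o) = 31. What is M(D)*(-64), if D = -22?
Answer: -1984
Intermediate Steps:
M(D)*(-64) = 31*(-64) = -1984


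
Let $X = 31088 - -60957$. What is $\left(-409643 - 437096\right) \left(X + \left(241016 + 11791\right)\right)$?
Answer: $-291999637628$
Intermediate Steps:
$X = 92045$ ($X = 31088 + 60957 = 92045$)
$\left(-409643 - 437096\right) \left(X + \left(241016 + 11791\right)\right) = \left(-409643 - 437096\right) \left(92045 + \left(241016 + 11791\right)\right) = - 846739 \left(92045 + 252807\right) = \left(-846739\right) 344852 = -291999637628$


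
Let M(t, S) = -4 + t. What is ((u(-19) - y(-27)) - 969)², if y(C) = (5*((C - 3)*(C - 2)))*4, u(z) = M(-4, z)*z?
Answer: 331859089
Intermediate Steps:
u(z) = -8*z (u(z) = (-4 - 4)*z = -8*z)
y(C) = 20*(-3 + C)*(-2 + C) (y(C) = (5*((-3 + C)*(-2 + C)))*4 = (5*(-3 + C)*(-2 + C))*4 = 20*(-3 + C)*(-2 + C))
((u(-19) - y(-27)) - 969)² = ((-8*(-19) - (120 - 100*(-27) + 20*(-27)²)) - 969)² = ((152 - (120 + 2700 + 20*729)) - 969)² = ((152 - (120 + 2700 + 14580)) - 969)² = ((152 - 1*17400) - 969)² = ((152 - 17400) - 969)² = (-17248 - 969)² = (-18217)² = 331859089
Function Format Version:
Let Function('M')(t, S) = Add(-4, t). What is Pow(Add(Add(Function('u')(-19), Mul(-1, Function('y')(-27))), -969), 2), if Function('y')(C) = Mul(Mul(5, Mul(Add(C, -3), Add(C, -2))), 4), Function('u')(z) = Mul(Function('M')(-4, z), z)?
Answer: 331859089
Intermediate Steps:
Function('u')(z) = Mul(-8, z) (Function('u')(z) = Mul(Add(-4, -4), z) = Mul(-8, z))
Function('y')(C) = Mul(20, Add(-3, C), Add(-2, C)) (Function('y')(C) = Mul(Mul(5, Mul(Add(-3, C), Add(-2, C))), 4) = Mul(Mul(5, Add(-3, C), Add(-2, C)), 4) = Mul(20, Add(-3, C), Add(-2, C)))
Pow(Add(Add(Function('u')(-19), Mul(-1, Function('y')(-27))), -969), 2) = Pow(Add(Add(Mul(-8, -19), Mul(-1, Add(120, Mul(-100, -27), Mul(20, Pow(-27, 2))))), -969), 2) = Pow(Add(Add(152, Mul(-1, Add(120, 2700, Mul(20, 729)))), -969), 2) = Pow(Add(Add(152, Mul(-1, Add(120, 2700, 14580))), -969), 2) = Pow(Add(Add(152, Mul(-1, 17400)), -969), 2) = Pow(Add(Add(152, -17400), -969), 2) = Pow(Add(-17248, -969), 2) = Pow(-18217, 2) = 331859089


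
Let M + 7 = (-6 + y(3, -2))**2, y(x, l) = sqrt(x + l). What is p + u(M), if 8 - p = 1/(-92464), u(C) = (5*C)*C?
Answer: 150531393/92464 ≈ 1628.0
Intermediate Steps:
y(x, l) = sqrt(l + x)
M = 18 (M = -7 + (-6 + sqrt(-2 + 3))**2 = -7 + (-6 + sqrt(1))**2 = -7 + (-6 + 1)**2 = -7 + (-5)**2 = -7 + 25 = 18)
u(C) = 5*C**2
p = 739713/92464 (p = 8 - 1/(-92464) = 8 - 1*(-1/92464) = 8 + 1/92464 = 739713/92464 ≈ 8.0000)
p + u(M) = 739713/92464 + 5*18**2 = 739713/92464 + 5*324 = 739713/92464 + 1620 = 150531393/92464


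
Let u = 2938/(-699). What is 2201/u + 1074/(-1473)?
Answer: -756454813/1442558 ≈ -524.38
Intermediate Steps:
u = -2938/699 (u = 2938*(-1/699) = -2938/699 ≈ -4.2031)
2201/u + 1074/(-1473) = 2201/(-2938/699) + 1074/(-1473) = 2201*(-699/2938) + 1074*(-1/1473) = -1538499/2938 - 358/491 = -756454813/1442558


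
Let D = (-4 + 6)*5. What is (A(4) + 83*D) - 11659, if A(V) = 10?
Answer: -10819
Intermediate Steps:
D = 10 (D = 2*5 = 10)
(A(4) + 83*D) - 11659 = (10 + 83*10) - 11659 = (10 + 830) - 11659 = 840 - 11659 = -10819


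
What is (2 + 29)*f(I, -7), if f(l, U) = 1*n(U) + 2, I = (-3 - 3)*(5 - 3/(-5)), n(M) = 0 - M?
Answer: 279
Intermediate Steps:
n(M) = -M
I = -168/5 (I = -6*(5 - 3*(-1/5)) = -6*(5 + 3/5) = -6*28/5 = -168/5 ≈ -33.600)
f(l, U) = 2 - U (f(l, U) = 1*(-U) + 2 = -U + 2 = 2 - U)
(2 + 29)*f(I, -7) = (2 + 29)*(2 - 1*(-7)) = 31*(2 + 7) = 31*9 = 279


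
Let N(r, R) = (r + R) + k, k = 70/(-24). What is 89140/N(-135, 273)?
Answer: 1069680/1621 ≈ 659.89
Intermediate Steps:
k = -35/12 (k = 70*(-1/24) = -35/12 ≈ -2.9167)
N(r, R) = -35/12 + R + r (N(r, R) = (r + R) - 35/12 = (R + r) - 35/12 = -35/12 + R + r)
89140/N(-135, 273) = 89140/(-35/12 + 273 - 135) = 89140/(1621/12) = 89140*(12/1621) = 1069680/1621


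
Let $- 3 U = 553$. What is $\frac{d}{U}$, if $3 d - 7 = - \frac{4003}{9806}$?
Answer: $- \frac{64639}{5422718} \approx -0.01192$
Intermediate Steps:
$U = - \frac{553}{3}$ ($U = \left(- \frac{1}{3}\right) 553 = - \frac{553}{3} \approx -184.33$)
$d = \frac{64639}{29418}$ ($d = \frac{7}{3} + \frac{\left(-4003\right) \frac{1}{9806}}{3} = \frac{7}{3} + \frac{1}{3} \left(- \frac{4003}{9806}\right) = \frac{7}{3} - \frac{4003}{29418} = \frac{64639}{29418} \approx 2.1973$)
$\frac{d}{U} = \frac{64639}{29418 \left(- \frac{553}{3}\right)} = \frac{64639}{29418} \left(- \frac{3}{553}\right) = - \frac{64639}{5422718}$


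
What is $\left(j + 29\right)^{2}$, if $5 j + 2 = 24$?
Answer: $\frac{27889}{25} \approx 1115.6$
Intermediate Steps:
$j = \frac{22}{5}$ ($j = - \frac{2}{5} + \frac{1}{5} \cdot 24 = - \frac{2}{5} + \frac{24}{5} = \frac{22}{5} \approx 4.4$)
$\left(j + 29\right)^{2} = \left(\frac{22}{5} + 29\right)^{2} = \left(\frac{167}{5}\right)^{2} = \frac{27889}{25}$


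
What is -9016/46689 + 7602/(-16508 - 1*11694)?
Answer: -304599505/658361589 ≈ -0.46266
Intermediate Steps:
-9016/46689 + 7602/(-16508 - 1*11694) = -9016*1/46689 + 7602/(-16508 - 11694) = -9016/46689 + 7602/(-28202) = -9016/46689 + 7602*(-1/28202) = -9016/46689 - 3801/14101 = -304599505/658361589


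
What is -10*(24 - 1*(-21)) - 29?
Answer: -479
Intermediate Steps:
-10*(24 - 1*(-21)) - 29 = -10*(24 + 21) - 29 = -10*45 - 29 = -450 - 29 = -479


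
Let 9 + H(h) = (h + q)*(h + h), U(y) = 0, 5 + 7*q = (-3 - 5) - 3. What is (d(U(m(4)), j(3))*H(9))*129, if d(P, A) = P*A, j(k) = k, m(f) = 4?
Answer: 0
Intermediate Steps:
q = -16/7 (q = -5/7 + ((-3 - 5) - 3)/7 = -5/7 + (-8 - 3)/7 = -5/7 + (1/7)*(-11) = -5/7 - 11/7 = -16/7 ≈ -2.2857)
d(P, A) = A*P
H(h) = -9 + 2*h*(-16/7 + h) (H(h) = -9 + (h - 16/7)*(h + h) = -9 + (-16/7 + h)*(2*h) = -9 + 2*h*(-16/7 + h))
(d(U(m(4)), j(3))*H(9))*129 = ((3*0)*(-9 + 2*9**2 - 32/7*9))*129 = (0*(-9 + 2*81 - 288/7))*129 = (0*(-9 + 162 - 288/7))*129 = (0*(783/7))*129 = 0*129 = 0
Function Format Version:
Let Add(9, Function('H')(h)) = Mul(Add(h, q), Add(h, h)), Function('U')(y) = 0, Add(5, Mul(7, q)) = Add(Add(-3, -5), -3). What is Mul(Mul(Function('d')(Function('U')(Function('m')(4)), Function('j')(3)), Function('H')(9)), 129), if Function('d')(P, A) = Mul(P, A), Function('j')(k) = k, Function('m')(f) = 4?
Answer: 0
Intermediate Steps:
q = Rational(-16, 7) (q = Add(Rational(-5, 7), Mul(Rational(1, 7), Add(Add(-3, -5), -3))) = Add(Rational(-5, 7), Mul(Rational(1, 7), Add(-8, -3))) = Add(Rational(-5, 7), Mul(Rational(1, 7), -11)) = Add(Rational(-5, 7), Rational(-11, 7)) = Rational(-16, 7) ≈ -2.2857)
Function('d')(P, A) = Mul(A, P)
Function('H')(h) = Add(-9, Mul(2, h, Add(Rational(-16, 7), h))) (Function('H')(h) = Add(-9, Mul(Add(h, Rational(-16, 7)), Add(h, h))) = Add(-9, Mul(Add(Rational(-16, 7), h), Mul(2, h))) = Add(-9, Mul(2, h, Add(Rational(-16, 7), h))))
Mul(Mul(Function('d')(Function('U')(Function('m')(4)), Function('j')(3)), Function('H')(9)), 129) = Mul(Mul(Mul(3, 0), Add(-9, Mul(2, Pow(9, 2)), Mul(Rational(-32, 7), 9))), 129) = Mul(Mul(0, Add(-9, Mul(2, 81), Rational(-288, 7))), 129) = Mul(Mul(0, Add(-9, 162, Rational(-288, 7))), 129) = Mul(Mul(0, Rational(783, 7)), 129) = Mul(0, 129) = 0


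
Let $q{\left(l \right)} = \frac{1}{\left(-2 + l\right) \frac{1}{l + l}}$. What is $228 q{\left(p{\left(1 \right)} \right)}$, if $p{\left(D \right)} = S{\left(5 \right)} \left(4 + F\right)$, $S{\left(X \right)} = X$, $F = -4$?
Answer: $0$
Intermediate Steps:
$p{\left(D \right)} = 0$ ($p{\left(D \right)} = 5 \left(4 - 4\right) = 5 \cdot 0 = 0$)
$q{\left(l \right)} = \frac{2 l}{-2 + l}$ ($q{\left(l \right)} = \frac{1}{\left(-2 + l\right) \frac{1}{2 l}} = \frac{1}{\frac{1}{2} \frac{1}{l} \left(-2 + l\right)} = \frac{2 l}{-2 + l}$)
$228 q{\left(p{\left(1 \right)} \right)} = 228 \cdot 2 \cdot 0 \frac{1}{-2 + 0} = 228 \cdot 2 \cdot 0 \frac{1}{-2} = 228 \cdot 2 \cdot 0 \left(- \frac{1}{2}\right) = 228 \cdot 0 = 0$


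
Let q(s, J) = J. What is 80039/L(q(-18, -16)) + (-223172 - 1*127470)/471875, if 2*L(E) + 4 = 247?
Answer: 75451600244/114665625 ≈ 658.01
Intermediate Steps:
L(E) = 243/2 (L(E) = -2 + (1/2)*247 = -2 + 247/2 = 243/2)
80039/L(q(-18, -16)) + (-223172 - 1*127470)/471875 = 80039/(243/2) + (-223172 - 1*127470)/471875 = 80039*(2/243) + (-223172 - 127470)*(1/471875) = 160078/243 - 350642*1/471875 = 160078/243 - 350642/471875 = 75451600244/114665625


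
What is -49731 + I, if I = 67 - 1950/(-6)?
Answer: -49339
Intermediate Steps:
I = 392 (I = 67 - 1950*(-1)/6 = 67 - 65*(-5) = 67 + 325 = 392)
-49731 + I = -49731 + 392 = -49339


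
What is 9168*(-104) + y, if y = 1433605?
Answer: 480133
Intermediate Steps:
9168*(-104) + y = 9168*(-104) + 1433605 = -953472 + 1433605 = 480133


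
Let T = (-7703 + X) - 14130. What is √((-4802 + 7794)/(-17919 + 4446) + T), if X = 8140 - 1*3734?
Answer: I*√351491053611/4491 ≈ 132.01*I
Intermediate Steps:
X = 4406 (X = 8140 - 3734 = 4406)
T = -17427 (T = (-7703 + 4406) - 14130 = -3297 - 14130 = -17427)
√((-4802 + 7794)/(-17919 + 4446) + T) = √((-4802 + 7794)/(-17919 + 4446) - 17427) = √(2992/(-13473) - 17427) = √(2992*(-1/13473) - 17427) = √(-2992/13473 - 17427) = √(-234796963/13473) = I*√351491053611/4491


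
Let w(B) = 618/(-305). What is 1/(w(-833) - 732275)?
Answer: -305/223344493 ≈ -1.3656e-6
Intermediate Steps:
w(B) = -618/305 (w(B) = 618*(-1/305) = -618/305)
1/(w(-833) - 732275) = 1/(-618/305 - 732275) = 1/(-223344493/305) = -305/223344493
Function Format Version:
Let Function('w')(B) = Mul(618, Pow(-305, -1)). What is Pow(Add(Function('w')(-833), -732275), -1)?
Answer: Rational(-305, 223344493) ≈ -1.3656e-6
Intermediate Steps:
Function('w')(B) = Rational(-618, 305) (Function('w')(B) = Mul(618, Rational(-1, 305)) = Rational(-618, 305))
Pow(Add(Function('w')(-833), -732275), -1) = Pow(Add(Rational(-618, 305), -732275), -1) = Pow(Rational(-223344493, 305), -1) = Rational(-305, 223344493)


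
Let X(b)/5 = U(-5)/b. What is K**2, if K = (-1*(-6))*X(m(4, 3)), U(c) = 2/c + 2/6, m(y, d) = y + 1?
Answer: 4/25 ≈ 0.16000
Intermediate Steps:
m(y, d) = 1 + y
U(c) = 1/3 + 2/c (U(c) = 2/c + 2*(1/6) = 2/c + 1/3 = 1/3 + 2/c)
X(b) = -1/(3*b) (X(b) = 5*(((1/3)*(6 - 5)/(-5))/b) = 5*(((1/3)*(-1/5)*1)/b) = 5*(-1/(15*b)) = -1/(3*b))
K = -2/5 (K = (-1*(-6))*(-1/(3*(1 + 4))) = 6*(-1/3/5) = 6*(-1/3*1/5) = 6*(-1/15) = -2/5 ≈ -0.40000)
K**2 = (-2/5)**2 = 4/25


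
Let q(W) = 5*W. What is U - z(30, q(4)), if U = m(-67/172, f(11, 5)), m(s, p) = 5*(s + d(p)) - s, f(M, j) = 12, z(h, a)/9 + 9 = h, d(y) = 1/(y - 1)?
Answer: -89919/473 ≈ -190.10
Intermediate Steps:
d(y) = 1/(-1 + y)
z(h, a) = -81 + 9*h
m(s, p) = 4*s + 5/(-1 + p) (m(s, p) = 5*(s + 1/(-1 + p)) - s = (5*s + 5/(-1 + p)) - s = 4*s + 5/(-1 + p))
U = -522/473 (U = (5 + 4*(-67/172)*(-1 + 12))/(-1 + 12) = (5 + 4*(-67*1/172)*11)/11 = (5 + 4*(-67/172)*11)/11 = (5 - 737/43)/11 = (1/11)*(-522/43) = -522/473 ≈ -1.1036)
U - z(30, q(4)) = -522/473 - (-81 + 9*30) = -522/473 - (-81 + 270) = -522/473 - 1*189 = -522/473 - 189 = -89919/473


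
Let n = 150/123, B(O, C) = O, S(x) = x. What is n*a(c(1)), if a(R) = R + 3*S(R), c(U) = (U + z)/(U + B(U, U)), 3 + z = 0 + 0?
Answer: -200/41 ≈ -4.8781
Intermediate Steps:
z = -3 (z = -3 + (0 + 0) = -3 + 0 = -3)
c(U) = (-3 + U)/(2*U) (c(U) = (U - 3)/(U + U) = (-3 + U)/((2*U)) = (-3 + U)*(1/(2*U)) = (-3 + U)/(2*U))
n = 50/41 (n = 150*(1/123) = 50/41 ≈ 1.2195)
a(R) = 4*R (a(R) = R + 3*R = 4*R)
n*a(c(1)) = 50*(4*((½)*(-3 + 1)/1))/41 = 50*(4*((½)*1*(-2)))/41 = 50*(4*(-1))/41 = (50/41)*(-4) = -200/41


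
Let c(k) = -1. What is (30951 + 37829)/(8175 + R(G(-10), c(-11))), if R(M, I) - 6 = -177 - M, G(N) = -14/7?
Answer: 34390/4003 ≈ 8.5910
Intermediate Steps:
G(N) = -2 (G(N) = -14*⅐ = -2)
R(M, I) = -171 - M (R(M, I) = 6 + (-177 - M) = -171 - M)
(30951 + 37829)/(8175 + R(G(-10), c(-11))) = (30951 + 37829)/(8175 + (-171 - 1*(-2))) = 68780/(8175 + (-171 + 2)) = 68780/(8175 - 169) = 68780/8006 = 68780*(1/8006) = 34390/4003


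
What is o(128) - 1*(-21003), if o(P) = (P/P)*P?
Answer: 21131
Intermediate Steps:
o(P) = P (o(P) = 1*P = P)
o(128) - 1*(-21003) = 128 - 1*(-21003) = 128 + 21003 = 21131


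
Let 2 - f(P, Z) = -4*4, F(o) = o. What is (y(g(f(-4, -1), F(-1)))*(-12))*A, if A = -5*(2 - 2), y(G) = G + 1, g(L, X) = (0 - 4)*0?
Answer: 0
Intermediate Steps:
f(P, Z) = 18 (f(P, Z) = 2 - (-4)*4 = 2 - 1*(-16) = 2 + 16 = 18)
g(L, X) = 0 (g(L, X) = -4*0 = 0)
y(G) = 1 + G
A = 0 (A = -5*0 = 0)
(y(g(f(-4, -1), F(-1)))*(-12))*A = ((1 + 0)*(-12))*0 = (1*(-12))*0 = -12*0 = 0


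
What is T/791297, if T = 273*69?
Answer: 1449/60869 ≈ 0.023805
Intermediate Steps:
T = 18837
T/791297 = 18837/791297 = 18837*(1/791297) = 1449/60869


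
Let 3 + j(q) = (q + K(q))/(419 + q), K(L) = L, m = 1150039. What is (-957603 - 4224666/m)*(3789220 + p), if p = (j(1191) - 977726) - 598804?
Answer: -178329504237442813578/84161945 ≈ -2.1189e+12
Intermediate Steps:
j(q) = -3 + 2*q/(419 + q) (j(q) = -3 + (q + q)/(419 + q) = -3 + (2*q)/(419 + q) = -3 + 2*q/(419 + q))
p = -1269107874/805 (p = ((-1257 - 1*1191)/(419 + 1191) - 977726) - 598804 = ((-1257 - 1191)/1610 - 977726) - 598804 = ((1/1610)*(-2448) - 977726) - 598804 = (-1224/805 - 977726) - 598804 = -787070654/805 - 598804 = -1269107874/805 ≈ -1.5765e+6)
(-957603 - 4224666/m)*(3789220 + p) = (-957603 - 4224666/1150039)*(3789220 - 1269107874/805) = (-957603 - 4224666*1/1150039)*(1781214226/805) = (-957603 - 4224666/1150039)*(1781214226/805) = -1101285021183/1150039*1781214226/805 = -178329504237442813578/84161945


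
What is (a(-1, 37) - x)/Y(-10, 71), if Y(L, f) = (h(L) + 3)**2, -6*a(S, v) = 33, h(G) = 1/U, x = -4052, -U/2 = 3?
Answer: 145674/289 ≈ 504.06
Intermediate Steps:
U = -6 (U = -2*3 = -6)
h(G) = -1/6 (h(G) = 1/(-6) = -1/6)
a(S, v) = -11/2 (a(S, v) = -1/6*33 = -11/2)
Y(L, f) = 289/36 (Y(L, f) = (-1/6 + 3)**2 = (17/6)**2 = 289/36)
(a(-1, 37) - x)/Y(-10, 71) = (-11/2 - 1*(-4052))/(289/36) = (-11/2 + 4052)*(36/289) = (8093/2)*(36/289) = 145674/289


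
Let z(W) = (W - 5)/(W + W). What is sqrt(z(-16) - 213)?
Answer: 3*I*sqrt(1510)/8 ≈ 14.572*I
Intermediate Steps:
z(W) = (-5 + W)/(2*W) (z(W) = (-5 + W)/((2*W)) = (-5 + W)*(1/(2*W)) = (-5 + W)/(2*W))
sqrt(z(-16) - 213) = sqrt((1/2)*(-5 - 16)/(-16) - 213) = sqrt((1/2)*(-1/16)*(-21) - 213) = sqrt(21/32 - 213) = sqrt(-6795/32) = 3*I*sqrt(1510)/8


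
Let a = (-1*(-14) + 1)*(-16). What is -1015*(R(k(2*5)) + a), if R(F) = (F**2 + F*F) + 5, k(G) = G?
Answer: 35525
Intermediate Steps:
R(F) = 5 + 2*F**2 (R(F) = (F**2 + F**2) + 5 = 2*F**2 + 5 = 5 + 2*F**2)
a = -240 (a = (14 + 1)*(-16) = 15*(-16) = -240)
-1015*(R(k(2*5)) + a) = -1015*((5 + 2*(2*5)**2) - 240) = -1015*((5 + 2*10**2) - 240) = -1015*((5 + 2*100) - 240) = -1015*((5 + 200) - 240) = -1015*(205 - 240) = -1015*(-35) = 35525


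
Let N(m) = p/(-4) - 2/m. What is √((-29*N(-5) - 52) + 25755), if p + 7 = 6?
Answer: √2568415/10 ≈ 160.26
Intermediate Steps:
p = -1 (p = -7 + 6 = -1)
N(m) = ¼ - 2/m (N(m) = -1/(-4) - 2/m = -1*(-¼) - 2/m = ¼ - 2/m)
√((-29*N(-5) - 52) + 25755) = √((-29*(-8 - 5)/(4*(-5)) - 52) + 25755) = √((-29*(-1)*(-13)/(4*5) - 52) + 25755) = √((-29*13/20 - 52) + 25755) = √((-377/20 - 52) + 25755) = √(-1417/20 + 25755) = √(513683/20) = √2568415/10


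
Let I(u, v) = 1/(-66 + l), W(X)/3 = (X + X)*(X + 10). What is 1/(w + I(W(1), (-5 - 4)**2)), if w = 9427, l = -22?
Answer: 88/829575 ≈ 0.00010608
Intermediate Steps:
W(X) = 6*X*(10 + X) (W(X) = 3*((X + X)*(X + 10)) = 3*((2*X)*(10 + X)) = 3*(2*X*(10 + X)) = 6*X*(10 + X))
I(u, v) = -1/88 (I(u, v) = 1/(-66 - 22) = 1/(-88) = -1/88)
1/(w + I(W(1), (-5 - 4)**2)) = 1/(9427 - 1/88) = 1/(829575/88) = 88/829575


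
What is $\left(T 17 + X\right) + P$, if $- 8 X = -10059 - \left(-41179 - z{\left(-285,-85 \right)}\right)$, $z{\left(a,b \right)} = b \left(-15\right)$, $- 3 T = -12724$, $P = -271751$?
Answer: $- \frac{4888745}{24} \approx -2.037 \cdot 10^{5}$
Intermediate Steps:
$T = \frac{12724}{3}$ ($T = \left(- \frac{1}{3}\right) \left(-12724\right) = \frac{12724}{3} \approx 4241.3$)
$z{\left(a,b \right)} = - 15 b$
$X = - \frac{32395}{8}$ ($X = - \frac{-10059 - \left(-41179 - \left(-15\right) \left(-85\right)\right)}{8} = - \frac{-10059 - \left(-41179 - 1275\right)}{8} = - \frac{-10059 - -42454}{8} = - \frac{-10059 + 42454}{8} = \left(- \frac{1}{8}\right) 32395 = - \frac{32395}{8} \approx -4049.4$)
$\left(T 17 + X\right) + P = \left(\frac{12724}{3} \cdot 17 - \frac{32395}{8}\right) - 271751 = \left(\frac{216308}{3} - \frac{32395}{8}\right) - 271751 = \frac{1633279}{24} - 271751 = - \frac{4888745}{24}$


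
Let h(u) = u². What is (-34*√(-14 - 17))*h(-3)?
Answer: -306*I*√31 ≈ -1703.7*I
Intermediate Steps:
(-34*√(-14 - 17))*h(-3) = -34*√(-14 - 17)*(-3)² = -34*I*√31*9 = -306*I*√31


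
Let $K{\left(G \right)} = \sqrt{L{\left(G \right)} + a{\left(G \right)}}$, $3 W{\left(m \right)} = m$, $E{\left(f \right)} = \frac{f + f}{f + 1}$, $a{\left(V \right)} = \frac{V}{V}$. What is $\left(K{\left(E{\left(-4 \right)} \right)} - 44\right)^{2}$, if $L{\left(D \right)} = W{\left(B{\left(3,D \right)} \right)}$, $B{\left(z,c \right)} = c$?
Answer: $\frac{\left(132 - \sqrt{17}\right)^{2}}{9} \approx 1816.9$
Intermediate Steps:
$a{\left(V \right)} = 1$
$E{\left(f \right)} = \frac{2 f}{1 + f}$
$W{\left(m \right)} = \frac{m}{3}$
$L{\left(D \right)} = \frac{D}{3}$
$K{\left(G \right)} = \sqrt{1 + \frac{G}{3}}$ ($K{\left(G \right)} = \sqrt{\frac{G}{3} + 1} = \sqrt{1 + \frac{G}{3}}$)
$\left(K{\left(E{\left(-4 \right)} \right)} - 44\right)^{2} = \left(\frac{\sqrt{9 + 3 \cdot 2 \left(-4\right) \frac{1}{1 - 4}}}{3} - 44\right)^{2} = \left(\frac{\sqrt{9 + 3 \cdot 2 \left(-4\right) \frac{1}{-3}}}{3} - 44\right)^{2} = \left(\frac{\sqrt{9 + 3 \cdot 2 \left(-4\right) \left(- \frac{1}{3}\right)}}{3} - 44\right)^{2} = \left(\frac{\sqrt{9 + 3 \cdot \frac{8}{3}}}{3} - 44\right)^{2} = \left(\frac{\sqrt{9 + 8}}{3} - 44\right)^{2} = \left(\frac{\sqrt{17}}{3} - 44\right)^{2} = \left(-44 + \frac{\sqrt{17}}{3}\right)^{2}$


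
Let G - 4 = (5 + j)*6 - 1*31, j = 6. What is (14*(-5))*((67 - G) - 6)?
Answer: -1540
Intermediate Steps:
G = 39 (G = 4 + ((5 + 6)*6 - 1*31) = 4 + (11*6 - 31) = 4 + (66 - 31) = 4 + 35 = 39)
(14*(-5))*((67 - G) - 6) = (14*(-5))*((67 - 1*39) - 6) = -70*((67 - 39) - 6) = -70*(28 - 6) = -70*22 = -1540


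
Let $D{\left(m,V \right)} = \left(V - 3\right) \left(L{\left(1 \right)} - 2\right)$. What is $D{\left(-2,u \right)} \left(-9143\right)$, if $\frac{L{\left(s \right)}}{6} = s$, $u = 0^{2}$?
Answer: $109716$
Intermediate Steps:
$u = 0$
$L{\left(s \right)} = 6 s$
$D{\left(m,V \right)} = -12 + 4 V$ ($D{\left(m,V \right)} = \left(V - 3\right) \left(6 \cdot 1 - 2\right) = \left(-3 + V\right) \left(6 - 2\right) = \left(-3 + V\right) 4 = -12 + 4 V$)
$D{\left(-2,u \right)} \left(-9143\right) = \left(-12 + 4 \cdot 0\right) \left(-9143\right) = \left(-12 + 0\right) \left(-9143\right) = \left(-12\right) \left(-9143\right) = 109716$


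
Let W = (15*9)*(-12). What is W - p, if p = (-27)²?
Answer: -2349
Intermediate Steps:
p = 729
W = -1620 (W = 135*(-12) = -1620)
W - p = -1620 - 1*729 = -1620 - 729 = -2349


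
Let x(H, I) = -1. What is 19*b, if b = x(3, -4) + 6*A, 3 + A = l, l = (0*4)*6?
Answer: -361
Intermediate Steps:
l = 0 (l = 0*6 = 0)
A = -3 (A = -3 + 0 = -3)
b = -19 (b = -1 + 6*(-3) = -1 - 18 = -19)
19*b = 19*(-19) = -361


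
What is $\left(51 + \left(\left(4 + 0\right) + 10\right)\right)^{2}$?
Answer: $4225$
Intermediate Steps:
$\left(51 + \left(\left(4 + 0\right) + 10\right)\right)^{2} = \left(51 + \left(4 + 10\right)\right)^{2} = \left(51 + 14\right)^{2} = 65^{2} = 4225$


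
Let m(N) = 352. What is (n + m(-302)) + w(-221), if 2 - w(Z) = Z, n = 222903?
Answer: 223478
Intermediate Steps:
w(Z) = 2 - Z
(n + m(-302)) + w(-221) = (222903 + 352) + (2 - 1*(-221)) = 223255 + (2 + 221) = 223255 + 223 = 223478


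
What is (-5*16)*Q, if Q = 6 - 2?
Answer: -320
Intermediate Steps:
Q = 4
(-5*16)*Q = -5*16*4 = -80*4 = -320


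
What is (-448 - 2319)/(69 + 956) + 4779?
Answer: 4895708/1025 ≈ 4776.3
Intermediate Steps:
(-448 - 2319)/(69 + 956) + 4779 = -2767/1025 + 4779 = 4895708/1025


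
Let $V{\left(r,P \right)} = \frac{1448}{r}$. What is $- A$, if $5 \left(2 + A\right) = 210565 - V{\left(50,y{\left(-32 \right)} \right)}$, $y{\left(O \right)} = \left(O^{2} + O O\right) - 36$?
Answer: $- \frac{5263151}{125} \approx -42105.0$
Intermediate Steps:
$y{\left(O \right)} = -36 + 2 O^{2}$ ($y{\left(O \right)} = \left(O^{2} + O^{2}\right) - 36 = 2 O^{2} - 36 = -36 + 2 O^{2}$)
$A = \frac{5263151}{125}$ ($A = -2 + \frac{210565 - \frac{1448}{50}}{5} = -2 + \frac{210565 - 1448 \cdot \frac{1}{50}}{5} = -2 + \frac{210565 - \frac{724}{25}}{5} = -2 + \frac{1}{5} \cdot \frac{5263401}{25} = -2 + \frac{5263401}{125} = \frac{5263151}{125} \approx 42105.0$)
$- A = \left(-1\right) \frac{5263151}{125} = - \frac{5263151}{125}$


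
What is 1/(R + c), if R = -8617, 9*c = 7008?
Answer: -3/23515 ≈ -0.00012758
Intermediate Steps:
c = 2336/3 (c = (⅑)*7008 = 2336/3 ≈ 778.67)
1/(R + c) = 1/(-8617 + 2336/3) = 1/(-23515/3) = -3/23515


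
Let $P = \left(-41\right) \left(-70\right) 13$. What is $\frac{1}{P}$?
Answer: $\frac{1}{37310} \approx 2.6802 \cdot 10^{-5}$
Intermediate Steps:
$P = 37310$ ($P = 2870 \cdot 13 = 37310$)
$\frac{1}{P} = \frac{1}{37310}$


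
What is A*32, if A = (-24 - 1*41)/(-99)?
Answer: 2080/99 ≈ 21.010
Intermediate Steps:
A = 65/99 (A = (-24 - 41)*(-1/99) = -65*(-1/99) = 65/99 ≈ 0.65657)
A*32 = (65/99)*32 = 2080/99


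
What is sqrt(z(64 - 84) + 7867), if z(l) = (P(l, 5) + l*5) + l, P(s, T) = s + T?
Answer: 2*sqrt(1933) ≈ 87.932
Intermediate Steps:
P(s, T) = T + s
z(l) = 5 + 7*l (z(l) = ((5 + l) + l*5) + l = ((5 + l) + 5*l) + l = (5 + 6*l) + l = 5 + 7*l)
sqrt(z(64 - 84) + 7867) = sqrt((5 + 7*(64 - 84)) + 7867) = sqrt((5 + 7*(-20)) + 7867) = sqrt((5 - 140) + 7867) = sqrt(-135 + 7867) = sqrt(7732) = 2*sqrt(1933)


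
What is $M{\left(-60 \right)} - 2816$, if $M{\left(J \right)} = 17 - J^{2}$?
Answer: $-6399$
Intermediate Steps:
$M{\left(-60 \right)} - 2816 = \left(17 - \left(-60\right)^{2}\right) - 2816 = \left(17 - 3600\right) - 2816 = -3583 - 2816 = -6399$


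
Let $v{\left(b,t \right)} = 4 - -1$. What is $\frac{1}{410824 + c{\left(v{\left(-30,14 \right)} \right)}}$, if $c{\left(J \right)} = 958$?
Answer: $\frac{1}{411782} \approx 2.4285 \cdot 10^{-6}$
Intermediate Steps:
$v{\left(b,t \right)} = 5$ ($v{\left(b,t \right)} = 4 + 1 = 5$)
$\frac{1}{410824 + c{\left(v{\left(-30,14 \right)} \right)}} = \frac{1}{410824 + 958} = \frac{1}{411782}$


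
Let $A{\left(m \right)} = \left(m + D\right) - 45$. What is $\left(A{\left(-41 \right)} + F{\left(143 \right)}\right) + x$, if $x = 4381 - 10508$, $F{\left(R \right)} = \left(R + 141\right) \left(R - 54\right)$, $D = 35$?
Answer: $19098$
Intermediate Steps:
$F{\left(R \right)} = \left(-54 + R\right) \left(141 + R\right)$ ($F{\left(R \right)} = \left(141 + R\right) \left(-54 + R\right) = \left(-54 + R\right) \left(141 + R\right)$)
$x = -6127$ ($x = 4381 - 10508 = -6127$)
$A{\left(m \right)} = -10 + m$ ($A{\left(m \right)} = \left(m + 35\right) - 45 = \left(35 + m\right) - 45 = -10 + m$)
$\left(A{\left(-41 \right)} + F{\left(143 \right)}\right) + x = \left(\left(-10 - 41\right) + \left(-7614 + 143^{2} + 87 \cdot 143\right)\right) - 6127 = \left(-51 + \left(-7614 + 20449 + 12441\right)\right) - 6127 = \left(-51 + 25276\right) - 6127 = 25225 - 6127 = 19098$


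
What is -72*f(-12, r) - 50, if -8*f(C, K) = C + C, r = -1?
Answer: -266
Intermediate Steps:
f(C, K) = -C/4 (f(C, K) = -(C + C)/8 = -C/4)
-72*f(-12, r) - 50 = -(-18)*(-12) - 50 = -72*3 - 50 = -216 - 50 = -266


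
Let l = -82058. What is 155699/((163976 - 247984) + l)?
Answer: -155699/166066 ≈ -0.93757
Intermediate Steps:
155699/((163976 - 247984) + l) = 155699/((163976 - 247984) - 82058) = 155699/(-84008 - 82058) = 155699/(-166066) = 155699*(-1/166066) = -155699/166066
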